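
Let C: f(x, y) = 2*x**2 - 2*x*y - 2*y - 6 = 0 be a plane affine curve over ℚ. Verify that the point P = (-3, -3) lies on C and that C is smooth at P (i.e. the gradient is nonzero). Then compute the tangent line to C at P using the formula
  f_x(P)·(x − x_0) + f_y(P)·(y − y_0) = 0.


Tangent line at P: -6*x + 4*y - 6 = 0.

Step 1: f(-3, -3) = 0, so P lies on C.
Step 2: partial derivatives
  f_x(x, y) = 4*x - 2*y, f_y(x, y) = -2*x - 2.
  f_x(P) = -6, f_y(P) = 4 (gradient nonzero, so P is smooth).
Step 3: tangent line at P: -6·(x − -3) + 4·(y − -3) = 0.
Expanding: -6*x + 4*y - 6 = 0.


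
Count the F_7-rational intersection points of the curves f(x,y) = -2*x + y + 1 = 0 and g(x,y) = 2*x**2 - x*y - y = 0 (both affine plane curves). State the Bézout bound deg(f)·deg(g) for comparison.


Common zeros: {(1, 1)}; count = 1; Bézout bound = 2.

deg(f) = 1, deg(g) = 2, so Bézout bound = 2.
Scan x ∈ F_7. For each x, list the y ∈ F_7 with f(x, y) ≡ 0 and those with g(x, y) ≡ 0 (mod 7); the common zeros in that column are the intersection.
  x = 0: f ≡ 0 at y ∈ {6}; g ≡ 0 at y ∈ {0}; common: ∅.
  x = 1: f ≡ 0 at y ∈ {1}; g ≡ 0 at y ∈ {1}; common: {1}.
  x = 2: f ≡ 0 at y ∈ {3}; g ≡ 0 at y ∈ {5}; common: ∅.
  x = 3: f ≡ 0 at y ∈ {5}; g ≡ 0 at y ∈ {1}; common: ∅.
  x = 4: f ≡ 0 at y ∈ {0}; g ≡ 0 at y ∈ {5}; common: ∅.
  x = 5: f ≡ 0 at y ∈ {2}; g ≡ 0 at y ∈ {6}; common: ∅.
  x = 6: f ≡ 0 at y ∈ {4}; g ≡ 0 at y ∈ ∅; common: ∅.
Collecting: common zeros = {(1, 1)}, so the count is 1.
Comparison with the Bézout bound: 1 ≤ 2 = deg(f)·deg(g), as expected for curves with no common component (the affine F_7-count falls short of the bound because intersections may lie at infinity, over extension fields, or carry multiplicity).


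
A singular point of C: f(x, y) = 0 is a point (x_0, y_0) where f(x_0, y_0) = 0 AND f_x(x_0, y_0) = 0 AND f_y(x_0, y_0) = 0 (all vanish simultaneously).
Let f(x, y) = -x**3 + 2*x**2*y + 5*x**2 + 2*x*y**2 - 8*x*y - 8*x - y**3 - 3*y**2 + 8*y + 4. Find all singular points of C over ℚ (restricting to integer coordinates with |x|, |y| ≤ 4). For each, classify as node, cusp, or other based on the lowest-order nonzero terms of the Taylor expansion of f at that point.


Singular points: {(2, 0)}; classification: node.

Compute partial derivatives:
  f_x = -3*x**2 + 4*x*y + 10*x + 2*y**2 - 8*y - 8.
  f_y = 2*x**2 + 4*x*y - 8*x - 3*y**2 - 6*y + 8.
Scan x_0 ∈ {−4, ..., 4}. For each x_0, f_y(x_0, y) is a polynomial in y; find its integer roots y ∈ {−4, ..., 4}, then test f_x and f at those candidates.
  x = -4: f_y(-4, y) = -3*y**2 - 22*y + 72; no integer root y with |y| ≤ 4.
  x = -3: f_y(-3, y) = -3*y**2 - 18*y + 50; no integer root y with |y| ≤ 4.
  x = -2: f_y(-2, y) = -3*y**2 - 14*y + 32; no integer root y with |y| ≤ 4.
  x = -1: f_y(-1, y) = -3*y**2 - 10*y + 18; no integer root y with |y| ≤ 4.
  x = 0: f_y(0, y) = -3*y**2 - 6*y + 8; no integer root y with |y| ≤ 4.
  x = 1: f_y(1, y) = -3*y**2 - 2*y + 2; no integer root y with |y| ≤ 4.
  x = 2: f_y(2, y) = -3*y**2 + 2*y; vanishes at y ∈ {0}. (2, 0): f_x = 0, f = 0 — SINGULAR.
  x = 3: f_y(3, y) = -3*y**2 + 6*y + 2; no integer root y with |y| ≤ 4.
  x = 4: f_y(4, y) = -3*y**2 + 10*y + 8; vanishes at y ∈ {4}. (4, 4): f_x = 48 ≠ 0.
Only singular point on the grid: (2, 0).
Classify: substitute x = 2 + u, y = 0 + v and expand: f = -u**3 + 2*u**2*v - u**2 + 2*u*v**2 - v**3 + v**2.
No constant or linear terms (consistent with a singular point). Quadratic part: -u**2 + v**2. Cubic part: -u**3 + 2*u**2*v + 2*u*v**2 - v**3.
The quadratic part v**2 - u**2 = (v − u)(v + u) splits into two distinct linear factors, so there are two distinct tangent lines y − 0 = ±(x − 2) — this is a node (ordinary double point).
Classification: node.


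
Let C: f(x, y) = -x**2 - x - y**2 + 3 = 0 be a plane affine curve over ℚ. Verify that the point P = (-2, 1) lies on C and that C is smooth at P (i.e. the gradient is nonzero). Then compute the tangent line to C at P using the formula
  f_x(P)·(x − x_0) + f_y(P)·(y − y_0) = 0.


Tangent line at P: 3*x - 2*y + 8 = 0.

Step 1: f(-2, 1) = 0, so P lies on C.
Step 2: partial derivatives
  f_x(x, y) = -2*x - 1, f_y(x, y) = -2*y.
  f_x(P) = 3, f_y(P) = -2 (gradient nonzero, so P is smooth).
Step 3: tangent line at P: 3·(x − -2) + -2·(y − 1) = 0.
Expanding: 3*x - 2*y + 8 = 0.


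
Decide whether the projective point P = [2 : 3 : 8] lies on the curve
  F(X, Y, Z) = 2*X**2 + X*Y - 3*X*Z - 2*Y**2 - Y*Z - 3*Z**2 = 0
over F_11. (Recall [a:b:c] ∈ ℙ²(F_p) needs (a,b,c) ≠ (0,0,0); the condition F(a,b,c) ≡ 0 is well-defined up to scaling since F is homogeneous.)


F(2,3,8) ≡ 7 (mod 11); P is NOT on the curve.

Evaluate F(2, 3, 8) term-by-term (mod 11).
  2*X**2 ↦ 2·4·1·1 = 8
  X*Y ↦ 1·2·3·1 = 6
  -3*X*Z ↦ -3·2·1·8 = -48
  -2*Y**2 ↦ -2·1·9·1 = -18
  -Y*Z ↦ -1·1·3·8 = -24
  -3*Z**2 ↦ -3·1·1·64 = -192
Sum: F(2, 3, 8) = (8) + (6) + (-48) + (-18) + (-24) + (-192) = -268.
Reducing mod 11: -268 ≡ 7 (mod 11).
Since F(a, b, c) ≡ 7 ≠ 0 (mod 11), P does NOT lie on the curve.


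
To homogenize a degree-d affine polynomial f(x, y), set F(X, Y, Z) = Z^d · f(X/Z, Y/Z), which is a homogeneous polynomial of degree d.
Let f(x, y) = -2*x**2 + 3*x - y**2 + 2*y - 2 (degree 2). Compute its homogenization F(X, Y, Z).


F(X, Y, Z) = -2*X**2 + 3*X*Z - Y**2 + 2*Y*Z - 2*Z**2

deg(f) = 2.
Substitute x = X/Z, y = Y/Z into f, then multiply by Z^2.
  monomial -2·x^2·y^0 ↦ -2·X^2·Y^0·Z^0.
  monomial 3·x^1·y^0 ↦ 3·X^1·Y^0·Z^1.
  monomial -1·x^0·y^2 ↦ -1·X^0·Y^2·Z^0.
  monomial 2·x^0·y^1 ↦ 2·X^0·Y^1·Z^1.
  monomial -2·x^0·y^0 ↦ -2·X^0·Y^0·Z^2.
Collecting: F(X, Y, Z) = -2*X**2 + 3*X*Z - Y**2 + 2*Y*Z - 2*Z**2.


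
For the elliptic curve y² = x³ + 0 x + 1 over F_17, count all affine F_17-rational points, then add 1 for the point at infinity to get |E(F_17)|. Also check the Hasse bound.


Affine points = {(0, 1), (0, 16), (1, 6), (1, 11), (2, 3), (2, 14), (6, 8), (6, 9), (7, 2), (7, 15), (9, 4), (9, 13), (10, 7), (10, 10), (14, 5), (14, 12), (16, 0)}; affine count = 17; |E(F_17)| = 18.

Discriminant check: Δ ∝ 4a³ + 27b² = 4·0³ + 27·1² = 4·0 + 27·1 ≡ 10 (mod 17). Nonzero ⇒ E is nonsingular.
For each x ∈ F_17, compute rhs = x³ + 0·x + 1 mod 17, then count y ∈ F_17 with y² ≡ rhs.
  x = 0: rhs = 1, matching y values: 1, 16 (2 points).
  x = 1: rhs = 2, matching y values: 6, 11 (2 points).
  x = 2: rhs = 9, matching y values: 3, 14 (2 points).
  x = 3: rhs = 11, matching y values: none (0 points).
  x = 4: rhs = 14, matching y values: none (0 points).
  x = 5: rhs = 7, matching y values: none (0 points).
  x = 6: rhs = 13, matching y values: 8, 9 (2 points).
  x = 7: rhs = 4, matching y values: 2, 15 (2 points).
  x = 8: rhs = 3, matching y values: none (0 points).
  x = 9: rhs = 16, matching y values: 4, 13 (2 points).
  x = 10: rhs = 15, matching y values: 7, 10 (2 points).
  x = 11: rhs = 6, matching y values: none (0 points).
  x = 12: rhs = 12, matching y values: none (0 points).
  x = 13: rhs = 5, matching y values: none (0 points).
  x = 14: rhs = 8, matching y values: 5, 12 (2 points).
  x = 15: rhs = 10, matching y values: none (0 points).
  x = 16: rhs = 0, matching y values: 0 (1 points).
Total affine count: 17.
Full point count |E(F_17)| = 17 + 1 = 18.
Hasse bound: |18 − (17+1)| = |0| = 0 ≤ 2√17 ≈ 8.2462 ✓.


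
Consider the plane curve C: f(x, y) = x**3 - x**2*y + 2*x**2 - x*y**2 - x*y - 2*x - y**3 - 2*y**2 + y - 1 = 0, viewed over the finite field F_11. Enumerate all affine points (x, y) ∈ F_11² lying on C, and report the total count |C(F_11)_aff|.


Affine F_11-points: {(1, 0), (1, 2), (1, 6), (2, 0), (3, 7), (5, 10), (6, 0), (7, 10), (9, 8), (10, 5)}; count = 10.

For each of the 121 pairs (x, y) ∈ F_11², evaluate f(x, y) mod 11. Record the zeros.
  x = 0: [0↦10, 1↦8, 2↦7, 3↦1, 4↦6, 5↦5, 6↦3, 7↦5, 8↦5, 9↦8, 10↦8]  zeros at y ∈ ∅
  x = 1: [0↦0, 1↦6, 2↦0, 3↦9, 4↦5, 5↦4, 6↦0, 7↦9, 8↦3, 9↦9, 10↦10]  zeros at y ∈ {0, 2, 6}
  x = 2: [0↦0, 1↦1, 2↦10, 3↦10, 4↦6, 5↦3, 6↦6, 7↦9, 8↦6, 9↦2, 10↦2]  zeros at y ∈ {0}
  x = 3: [0↦5, 1↦10, 2↦10, 3↦10, 4↦4, 5↦8, 6↦5, 7↦0, 8↦9, 9↦4, 10↦1]  zeros at y ∈ {7}
  x = 4: [0↦10, 1↦6, 2↦6, 3↦4, 4↦5, 5↦3, 6↦3, 7↦10, 8↦7, 9↦10, 10↦2]  zeros at y ∈ ∅
  x = 5: [0↦10, 1↦6, 2↦4, 3↦9, 4↦4, 5↦5, 6↦6, 7↦1, 8↦6, 9↦4, 10↦0]  zeros at y ∈ {10}
  x = 6: [0↦0, 1↦5, 2↦10, 3↦9, 4↦7, 5↦9, 6↦9, 7↦1, 8↦1, 9↦3, 10↦1]  zeros at y ∈ {0}
  x = 7: [0↦8, 1↦9, 2↦8, 3↦10, 4↦9, 5↦10, 6↦7, 7↦5, 8↦9, 9↦2, 10↦0]  zeros at y ∈ {10}
  x = 8: [0↦7, 1↦2, 2↦4, 3↦7, 4↦5, 5↦3, 6↦6, 7↦8, 8↦3, 9↦7, 10↦3]  zeros at y ∈ ∅
  x = 9: [0↦3, 1↦1, 2↦4, 3↦6, 4↦1, 5↦5, 6↦1, 7↦5, 8↦0, 9↦2, 10↦5]  zeros at y ∈ {8}
  x = 10: [0↦2, 1↦1, 2↦3, 3↦2, 4↦3, 5↦0, 6↦9, 7↦2, 8↦6, 9↦4, 10↦1]  zeros at y ∈ {5}
Collecting zeros: affine points = {(1, 0), (1, 2), (1, 6), (2, 0), (3, 7), (5, 10), (6, 0), (7, 10), (9, 8), (10, 5)}.
Total count |C(F_11)_aff| = 10.


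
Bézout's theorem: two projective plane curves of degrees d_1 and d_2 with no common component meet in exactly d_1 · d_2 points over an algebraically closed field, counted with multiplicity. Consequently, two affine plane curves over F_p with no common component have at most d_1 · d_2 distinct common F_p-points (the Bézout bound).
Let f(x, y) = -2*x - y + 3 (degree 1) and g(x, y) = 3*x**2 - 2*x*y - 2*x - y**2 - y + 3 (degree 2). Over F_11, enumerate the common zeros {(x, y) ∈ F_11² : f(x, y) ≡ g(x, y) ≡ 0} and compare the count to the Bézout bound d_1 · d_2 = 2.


Common zeros: {(1, 1), (8, 9)}; count = 2; Bézout bound = 2.

deg(f) = 1, deg(g) = 2, so Bézout bound = 2.
Scan x ∈ F_11. For each x, list the y ∈ F_11 with f(x, y) ≡ 0 and those with g(x, y) ≡ 0 (mod 11); the common zeros in that column are the intersection.
  x = 0: f ≡ 0 at y ∈ {3}; g ≡ 0 at y ∈ ∅; common: ∅.
  x = 1: f ≡ 0 at y ∈ {1}; g ≡ 0 at y ∈ {1, 7}; common: {1}.
  x = 2: f ≡ 0 at y ∈ {10}; g ≡ 0 at y ∈ {0, 6}; common: ∅.
  x = 3: f ≡ 0 at y ∈ {8}; g ≡ 0 at y ∈ ∅; common: ∅.
  x = 4: f ≡ 0 at y ∈ {6}; g ≡ 0 at y ∈ {1}; common: ∅.
  x = 5: f ≡ 0 at y ∈ {4}; g ≡ 0 at y ∈ ∅; common: ∅.
  x = 6: f ≡ 0 at y ∈ {2}; g ≡ 0 at y ∈ {0, 9}; common: ∅.
  x = 7: f ≡ 0 at y ∈ {0}; g ≡ 0 at y ∈ ∅; common: ∅.
  x = 8: f ≡ 0 at y ∈ {9}; g ≡ 0 at y ∈ {7, 9}; common: {9}.
  x = 9: f ≡ 0 at y ∈ {7}; g ≡ 0 at y ∈ ∅; common: ∅.
  x = 10: f ≡ 0 at y ∈ {5}; g ≡ 0 at y ∈ {6}; common: ∅.
Collecting: common zeros = {(1, 1), (8, 9)}, so the count is 2.
Comparison with the Bézout bound: 2 ≤ 2 = deg(f)·deg(g), as expected for curves with no common component (the bound is attained).


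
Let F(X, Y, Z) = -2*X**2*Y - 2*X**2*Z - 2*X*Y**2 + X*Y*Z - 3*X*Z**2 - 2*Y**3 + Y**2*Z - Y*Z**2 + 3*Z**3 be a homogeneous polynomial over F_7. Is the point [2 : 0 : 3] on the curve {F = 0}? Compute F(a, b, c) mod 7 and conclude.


F(2,0,3) ≡ 3 (mod 7); P is NOT on the curve.

Evaluate F(2, 0, 3) term-by-term (mod 7).
  -2*X**2*Y ↦ -2·4·0·1 = 0
  -2*X**2*Z ↦ -2·4·1·3 = -24
  -2*X*Y**2 ↦ -2·2·0·1 = 0
  X*Y*Z ↦ 1·2·0·3 = 0
  -3*X*Z**2 ↦ -3·2·1·9 = -54
  -2*Y**3 ↦ -2·1·0·1 = 0
  Y**2*Z ↦ 1·1·0·3 = 0
  -Y*Z**2 ↦ -1·1·0·9 = 0
  3*Z**3 ↦ 3·1·1·27 = 81
Sum: F(2, 0, 3) = (0) + (-24) + (0) + (0) + (-54) + (0) + (0) + (0) + (81) = 3.
Reducing mod 7: 3 ≡ 3 (mod 7).
Since F(a, b, c) ≡ 3 ≠ 0 (mod 7), P does NOT lie on the curve.


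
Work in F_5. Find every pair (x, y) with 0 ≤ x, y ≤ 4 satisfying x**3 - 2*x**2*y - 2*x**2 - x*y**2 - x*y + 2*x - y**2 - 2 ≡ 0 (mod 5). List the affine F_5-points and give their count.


Affine F_5-points: {(1, 2), (1, 4), (2, 2), (2, 3), (3, 2), (3, 4), (4, 3)}; count = 7.

For each of the 25 pairs (x, y) ∈ F_5², evaluate f(x, y) mod 5. Record the zeros.
  x = 0: [0↦3, 1↦2, 2↦4, 3↦4, 4↦2]  zeros at y ∈ ∅
  x = 1: [0↦4, 1↦4, 2↦0, 3↦2, 4↦0]  zeros at y ∈ {2, 4}
  x = 2: [0↦2, 1↦4, 2↦0, 3↦0, 4↦4]  zeros at y ∈ {2, 3}
  x = 3: [0↦3, 1↦3, 2↦0, 3↦4, 4↦0]  zeros at y ∈ {2, 4}
  x = 4: [0↦3, 1↦2, 2↦1, 3↦0, 4↦4]  zeros at y ∈ {3}
Collecting zeros: affine points = {(1, 2), (1, 4), (2, 2), (2, 3), (3, 2), (3, 4), (4, 3)}.
Total count |C(F_5)_aff| = 7.


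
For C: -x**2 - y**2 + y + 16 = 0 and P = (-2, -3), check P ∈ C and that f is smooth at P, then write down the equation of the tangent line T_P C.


Tangent line at P: 4*x + 7*y + 29 = 0.

Step 1: f(-2, -3) = 0, so P lies on C.
Step 2: partial derivatives
  f_x(x, y) = -2*x, f_y(x, y) = 1 - 2*y.
  f_x(P) = 4, f_y(P) = 7 (gradient nonzero, so P is smooth).
Step 3: tangent line at P: 4·(x − -2) + 7·(y − -3) = 0.
Expanding: 4*x + 7*y + 29 = 0.


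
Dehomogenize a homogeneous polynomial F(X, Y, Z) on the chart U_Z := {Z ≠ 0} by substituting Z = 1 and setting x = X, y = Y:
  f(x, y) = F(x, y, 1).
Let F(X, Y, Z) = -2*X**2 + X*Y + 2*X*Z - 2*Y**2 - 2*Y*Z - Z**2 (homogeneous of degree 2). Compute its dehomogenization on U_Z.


f(x, y) = -2*x**2 + x*y + 2*x - 2*y**2 - 2*y - 1

On U_Z we set Z = 1. Each monomial c·X^i·Y^j·Z^k in F becomes c·x^i·y^j·1^k = c·x^i·y^j.
Substituting Z = 1: F(X, Y, 1) = -2*x**2 + x*y + 2*x - 2*y**2 - 2*y - 1.
Note: deg(f) ≤ deg(F) = 2; strict inequality happens when F is divisible by Z (lost terms).


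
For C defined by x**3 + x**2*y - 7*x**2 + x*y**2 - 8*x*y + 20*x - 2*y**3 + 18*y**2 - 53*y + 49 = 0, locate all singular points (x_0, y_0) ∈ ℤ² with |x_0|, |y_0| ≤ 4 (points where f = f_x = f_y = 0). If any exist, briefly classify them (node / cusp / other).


Singular points: {(1, 3)}; classification: node.

Compute partial derivatives:
  f_x = 3*x**2 + 2*x*y - 14*x + y**2 - 8*y + 20.
  f_y = x**2 + 2*x*y - 8*x - 6*y**2 + 36*y - 53.
Scan x_0 ∈ {−4, ..., 4}. For each x_0, f_y(x_0, y) is a polynomial in y; find its integer roots y ∈ {−4, ..., 4}, then test f_x and f at those candidates.
  x = -4: f_y(-4, y) = -6*y**2 + 28*y - 5; no integer root y with |y| ≤ 4.
  x = -3: f_y(-3, y) = -6*y**2 + 30*y - 20; no integer root y with |y| ≤ 4.
  x = -2: f_y(-2, y) = -6*y**2 + 32*y - 33; no integer root y with |y| ≤ 4.
  x = -1: f_y(-1, y) = -6*y**2 + 34*y - 44; vanishes at y ∈ {2}. (-1, 2): f_x = 21 ≠ 0.
  x = 0: f_y(0, y) = -6*y**2 + 36*y - 53; no integer root y with |y| ≤ 4.
  x = 1: f_y(1, y) = -6*y**2 + 38*y - 60; vanishes at y ∈ {3}. (1, 3): f_x = 0, f = 0 — SINGULAR.
  x = 2: f_y(2, y) = -6*y**2 + 40*y - 65; no integer root y with |y| ≤ 4.
  x = 3: f_y(3, y) = -6*y**2 + 42*y - 68; no integer root y with |y| ≤ 4.
  x = 4: f_y(4, y) = -6*y**2 + 44*y - 69; no integer root y with |y| ≤ 4.
Only singular point on the grid: (1, 3).
Classify: substitute x = 1 + u, y = 3 + v and expand: f = u**3 + u**2*v - u**2 + u*v**2 - 2*v**3 + v**2.
No constant or linear terms (consistent with a singular point). Quadratic part: -u**2 + v**2. Cubic part: u**3 + u**2*v + u*v**2 - 2*v**3.
The quadratic part v**2 - u**2 = (v − u)(v + u) splits into two distinct linear factors, so there are two distinct tangent lines y − 3 = ±(x − 1) — this is a node (ordinary double point).
Classification: node.


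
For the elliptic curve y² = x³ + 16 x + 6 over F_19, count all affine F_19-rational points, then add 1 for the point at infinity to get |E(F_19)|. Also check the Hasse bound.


Affine points = {(0, 5), (0, 14), (1, 2), (1, 17), (3, 9), (3, 10), (4, 1), (4, 18), (7, 9), (7, 10), (8, 0), (9, 9), (9, 10), (10, 8), (10, 11), (12, 8), (12, 11), (13, 6), (13, 13), (15, 7), (15, 12), (16, 8), (16, 11), (17, 2), (17, 17)}; affine count = 25; |E(F_19)| = 26.

Discriminant check: Δ ∝ 4a³ + 27b² = 4·16³ + 27·6² = 4·4096 + 27·36 ≡ 9 (mod 19). Nonzero ⇒ E is nonsingular.
For each x ∈ F_19, compute rhs = x³ + 16·x + 6 mod 19, then count y ∈ F_19 with y² ≡ rhs.
  x = 0: rhs = 6, matching y values: 5, 14 (2 points).
  x = 1: rhs = 4, matching y values: 2, 17 (2 points).
  x = 2: rhs = 8, matching y values: none (0 points).
  x = 3: rhs = 5, matching y values: 9, 10 (2 points).
  x = 4: rhs = 1, matching y values: 1, 18 (2 points).
  x = 5: rhs = 2, matching y values: none (0 points).
  x = 6: rhs = 14, matching y values: none (0 points).
  x = 7: rhs = 5, matching y values: 9, 10 (2 points).
  x = 8: rhs = 0, matching y values: 0 (1 points).
  x = 9: rhs = 5, matching y values: 9, 10 (2 points).
  x = 10: rhs = 7, matching y values: 8, 11 (2 points).
  x = 11: rhs = 12, matching y values: none (0 points).
  x = 12: rhs = 7, matching y values: 8, 11 (2 points).
  x = 13: rhs = 17, matching y values: 6, 13 (2 points).
  x = 14: rhs = 10, matching y values: none (0 points).
  x = 15: rhs = 11, matching y values: 7, 12 (2 points).
  x = 16: rhs = 7, matching y values: 8, 11 (2 points).
  x = 17: rhs = 4, matching y values: 2, 17 (2 points).
  x = 18: rhs = 8, matching y values: none (0 points).
Total affine count: 25.
Full point count |E(F_19)| = 25 + 1 = 26.
Hasse bound: |26 − (19+1)| = |6| = 6 ≤ 2√19 ≈ 8.7178 ✓.


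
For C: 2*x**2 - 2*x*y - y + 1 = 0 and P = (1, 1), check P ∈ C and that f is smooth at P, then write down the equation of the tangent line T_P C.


Tangent line at P: 2*x - 3*y + 1 = 0.

Step 1: f(1, 1) = 0, so P lies on C.
Step 2: partial derivatives
  f_x(x, y) = 4*x - 2*y, f_y(x, y) = -2*x - 1.
  f_x(P) = 2, f_y(P) = -3 (gradient nonzero, so P is smooth).
Step 3: tangent line at P: 2·(x − 1) + -3·(y − 1) = 0.
Expanding: 2*x - 3*y + 1 = 0.


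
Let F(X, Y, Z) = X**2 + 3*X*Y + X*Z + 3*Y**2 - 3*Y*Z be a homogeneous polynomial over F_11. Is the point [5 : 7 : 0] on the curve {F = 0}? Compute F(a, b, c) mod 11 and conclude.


F(5,7,0) ≡ 2 (mod 11); P is NOT on the curve.

Evaluate F(5, 7, 0) term-by-term (mod 11).
  X**2 ↦ 1·25·1·1 = 25
  3*X*Y ↦ 3·5·7·1 = 105
  X*Z ↦ 1·5·1·0 = 0
  3*Y**2 ↦ 3·1·49·1 = 147
  -3*Y*Z ↦ -3·1·7·0 = 0
Sum: F(5, 7, 0) = (25) + (105) + (0) + (147) + (0) = 277.
Reducing mod 11: 277 ≡ 2 (mod 11).
Since F(a, b, c) ≡ 2 ≠ 0 (mod 11), P does NOT lie on the curve.


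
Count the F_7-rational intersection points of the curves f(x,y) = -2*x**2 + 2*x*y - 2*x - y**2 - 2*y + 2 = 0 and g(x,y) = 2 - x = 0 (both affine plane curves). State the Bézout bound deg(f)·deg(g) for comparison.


Common zeros: ∅; count = 0; Bézout bound = 2.

deg(f) = 2, deg(g) = 1, so Bézout bound = 2.
Scan x ∈ F_7. For each x, list the y ∈ F_7 with f(x, y) ≡ 0 and those with g(x, y) ≡ 0 (mod 7); the common zeros in that column are the intersection.
  x = 0: f ≡ 0 at y ∈ ∅; g ≡ 0 at y ∈ ∅; common: ∅.
  x = 1: f ≡ 0 at y ∈ ∅; g ≡ 0 at y ∈ ∅; common: ∅.
  x = 2: f ≡ 0 at y ∈ ∅; g ≡ 0 at y ∈ {0, 1, 2, 3, 4, 5, 6}; common: ∅.
  x = 3: f ≡ 0 at y ∈ ∅; g ≡ 0 at y ∈ ∅; common: ∅.
  x = 4: f ≡ 0 at y ∈ ∅; g ≡ 0 at y ∈ ∅; common: ∅.
  x = 5: f ≡ 0 at y ∈ {4}; g ≡ 0 at y ∈ ∅; common: ∅.
  x = 6: f ≡ 0 at y ∈ ∅; g ≡ 0 at y ∈ ∅; common: ∅.
Collecting: common zeros = ∅, so the count is 0.
Comparison with the Bézout bound: 0 ≤ 2 = deg(f)·deg(g), as expected for curves with no common component (the affine F_7-count falls short of the bound because intersections may lie at infinity, over extension fields, or carry multiplicity).


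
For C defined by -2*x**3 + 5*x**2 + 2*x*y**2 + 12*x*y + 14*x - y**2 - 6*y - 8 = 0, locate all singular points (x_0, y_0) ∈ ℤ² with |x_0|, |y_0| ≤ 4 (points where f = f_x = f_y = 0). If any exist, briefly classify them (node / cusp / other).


Singular points: {(1, -3)}; classification: node.

Compute partial derivatives:
  f_x = -6*x**2 + 10*x + 2*y**2 + 12*y + 14.
  f_y = 4*x*y + 12*x - 2*y - 6.
Scan x_0 ∈ {−4, ..., 4}. For each x_0, f_y(x_0, y) is a polynomial in y; find its integer roots y ∈ {−4, ..., 4}, then test f_x and f at those candidates.
  x = -4: f_y(-4, y) = -18*y - 54; vanishes at y ∈ {-3}. (-4, -3): f_x = -140 ≠ 0.
  x = -3: f_y(-3, y) = -14*y - 42; vanishes at y ∈ {-3}. (-3, -3): f_x = -88 ≠ 0.
  x = -2: f_y(-2, y) = -10*y - 30; vanishes at y ∈ {-3}. (-2, -3): f_x = -48 ≠ 0.
  x = -1: f_y(-1, y) = -6*y - 18; vanishes at y ∈ {-3}. (-1, -3): f_x = -20 ≠ 0.
  x = 0: f_y(0, y) = -2*y - 6; vanishes at y ∈ {-3}. (0, -3): f_x = -4 ≠ 0.
  x = 1: f_y(1, y) = 2*y + 6; vanishes at y ∈ {-3}. (1, -3): f_x = 0, f = 0 — SINGULAR.
  x = 2: f_y(2, y) = 6*y + 18; vanishes at y ∈ {-3}. (2, -3): f_x = -8 ≠ 0.
  x = 3: f_y(3, y) = 10*y + 30; vanishes at y ∈ {-3}. (3, -3): f_x = -28 ≠ 0.
  x = 4: f_y(4, y) = 14*y + 42; vanishes at y ∈ {-3}. (4, -3): f_x = -60 ≠ 0.
Only singular point on the grid: (1, -3).
Classify: substitute x = 1 + u, y = -3 + v and expand: f = -2*u**3 - u**2 + 2*u*v**2 + v**2.
No constant or linear terms (consistent with a singular point). Quadratic part: -u**2 + v**2. Cubic part: -2*u**3 + 2*u*v**2.
The quadratic part v**2 - u**2 = (v − u)(v + u) splits into two distinct linear factors, so there are two distinct tangent lines y − -3 = ±(x − 1) — this is a node (ordinary double point).
Classification: node.


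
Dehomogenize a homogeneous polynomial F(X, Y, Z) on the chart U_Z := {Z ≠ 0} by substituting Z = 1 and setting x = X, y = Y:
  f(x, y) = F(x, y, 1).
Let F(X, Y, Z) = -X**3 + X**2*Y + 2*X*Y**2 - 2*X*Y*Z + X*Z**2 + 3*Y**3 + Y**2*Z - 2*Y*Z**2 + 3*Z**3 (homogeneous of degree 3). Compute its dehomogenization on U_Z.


f(x, y) = -x**3 + x**2*y + 2*x*y**2 - 2*x*y + x + 3*y**3 + y**2 - 2*y + 3

On U_Z we set Z = 1. Each monomial c·X^i·Y^j·Z^k in F becomes c·x^i·y^j·1^k = c·x^i·y^j.
Substituting Z = 1: F(X, Y, 1) = -x**3 + x**2*y + 2*x*y**2 - 2*x*y + x + 3*y**3 + y**2 - 2*y + 3.
Note: deg(f) ≤ deg(F) = 3; strict inequality happens when F is divisible by Z (lost terms).


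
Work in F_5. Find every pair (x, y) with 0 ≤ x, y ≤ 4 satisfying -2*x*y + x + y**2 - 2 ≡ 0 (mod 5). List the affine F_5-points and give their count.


Affine F_5-points: {(2, 0), (2, 4), (4, 1), (4, 2)}; count = 4.

For each of the 25 pairs (x, y) ∈ F_5², evaluate f(x, y) mod 5. Record the zeros.
  x = 0: [0↦3, 1↦4, 2↦2, 3↦2, 4↦4]  zeros at y ∈ ∅
  x = 1: [0↦4, 1↦3, 2↦4, 3↦2, 4↦2]  zeros at y ∈ ∅
  x = 2: [0↦0, 1↦2, 2↦1, 3↦2, 4↦0]  zeros at y ∈ {0, 4}
  x = 3: [0↦1, 1↦1, 2↦3, 3↦2, 4↦3]  zeros at y ∈ ∅
  x = 4: [0↦2, 1↦0, 2↦0, 3↦2, 4↦1]  zeros at y ∈ {1, 2}
Collecting zeros: affine points = {(2, 0), (2, 4), (4, 1), (4, 2)}.
Total count |C(F_5)_aff| = 4.


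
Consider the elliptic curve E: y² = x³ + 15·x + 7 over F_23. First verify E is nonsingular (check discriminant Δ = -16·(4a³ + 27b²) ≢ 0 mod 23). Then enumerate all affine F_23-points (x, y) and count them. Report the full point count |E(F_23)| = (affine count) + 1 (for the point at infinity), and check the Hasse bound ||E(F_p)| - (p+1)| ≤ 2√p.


Affine points = {(1, 0), (4, 4), (4, 19), (5, 0), (7, 8), (7, 15), (8, 8), (8, 15), (11, 10), (11, 13), (12, 11), (12, 12), (17, 0), (20, 2), (20, 21)}; affine count = 15; |E(F_23)| = 16.

Discriminant check: Δ ∝ 4a³ + 27b² = 4·15³ + 27·7² = 4·3375 + 27·49 ≡ 11 (mod 23). Nonzero ⇒ E is nonsingular.
For each x ∈ F_23, compute rhs = x³ + 15·x + 7 mod 23, then count y ∈ F_23 with y² ≡ rhs.
  x = 0: rhs = 7, matching y values: none (0 points).
  x = 1: rhs = 0, matching y values: 0 (1 points).
  x = 2: rhs = 22, matching y values: none (0 points).
  x = 3: rhs = 10, matching y values: none (0 points).
  x = 4: rhs = 16, matching y values: 4, 19 (2 points).
  x = 5: rhs = 0, matching y values: 0 (1 points).
  x = 6: rhs = 14, matching y values: none (0 points).
  x = 7: rhs = 18, matching y values: 8, 15 (2 points).
  x = 8: rhs = 18, matching y values: 8, 15 (2 points).
  x = 9: rhs = 20, matching y values: none (0 points).
  x = 10: rhs = 7, matching y values: none (0 points).
  x = 11: rhs = 8, matching y values: 10, 13 (2 points).
  x = 12: rhs = 6, matching y values: 11, 12 (2 points).
  x = 13: rhs = 7, matching y values: none (0 points).
  x = 14: rhs = 17, matching y values: none (0 points).
  x = 15: rhs = 19, matching y values: none (0 points).
  x = 16: rhs = 19, matching y values: none (0 points).
  x = 17: rhs = 0, matching y values: 0 (1 points).
  x = 18: rhs = 14, matching y values: none (0 points).
  x = 19: rhs = 21, matching y values: none (0 points).
  x = 20: rhs = 4, matching y values: 2, 21 (2 points).
  x = 21: rhs = 15, matching y values: none (0 points).
  x = 22: rhs = 14, matching y values: none (0 points).
Total affine count: 15.
Full point count |E(F_23)| = 15 + 1 = 16.
Hasse bound: |16 − (23+1)| = |-8| = 8 ≤ 2√23 ≈ 9.5917 ✓.


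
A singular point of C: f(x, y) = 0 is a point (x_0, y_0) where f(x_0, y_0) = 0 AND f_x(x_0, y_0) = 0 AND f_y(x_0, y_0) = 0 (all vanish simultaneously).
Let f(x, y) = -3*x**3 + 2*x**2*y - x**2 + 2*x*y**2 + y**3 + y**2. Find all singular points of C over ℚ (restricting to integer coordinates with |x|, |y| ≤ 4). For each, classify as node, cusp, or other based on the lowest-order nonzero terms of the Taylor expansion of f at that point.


Singular points: {(0, 0)}; classification: node.

Compute partial derivatives:
  f_x = -9*x**2 + 4*x*y - 2*x + 2*y**2.
  f_y = 2*x**2 + 4*x*y + 3*y**2 + 2*y.
Scan x_0 ∈ {−4, ..., 4}. For each x_0, f_y(x_0, y) is a polynomial in y; find its integer roots y ∈ {−4, ..., 4}, then test f_x and f at those candidates.
  x = -4: f_y(-4, y) = 3*y**2 - 14*y + 32; no integer root y with |y| ≤ 4.
  x = -3: f_y(-3, y) = 3*y**2 - 10*y + 18; no integer root y with |y| ≤ 4.
  x = -2: f_y(-2, y) = 3*y**2 - 6*y + 8; no integer root y with |y| ≤ 4.
  x = -1: f_y(-1, y) = 3*y**2 - 2*y + 2; no integer root y with |y| ≤ 4.
  x = 0: f_y(0, y) = 3*y**2 + 2*y; vanishes at y ∈ {0}. (0, 0): f_x = 0, f = 0 — SINGULAR.
  x = 1: f_y(1, y) = 3*y**2 + 6*y + 2; no integer root y with |y| ≤ 4.
  x = 2: f_y(2, y) = 3*y**2 + 10*y + 8; vanishes at y ∈ {-2}. (2, -2): f_x = -48 ≠ 0.
  x = 3: f_y(3, y) = 3*y**2 + 14*y + 18; no integer root y with |y| ≤ 4.
  x = 4: f_y(4, y) = 3*y**2 + 18*y + 32; no integer root y with |y| ≤ 4.
Only singular point on the grid: (0, 0).
Classify: substitute x = 0 + u, y = 0 + v and expand: f = -3*u**3 + 2*u**2*v - u**2 + 2*u*v**2 + v**3 + v**2.
No constant or linear terms (consistent with a singular point). Quadratic part: -u**2 + v**2. Cubic part: -3*u**3 + 2*u**2*v + 2*u*v**2 + v**3.
The quadratic part v**2 - u**2 = (v − u)(v + u) splits into two distinct linear factors, so there are two distinct tangent lines y − 0 = ±(x − 0) — this is a node (ordinary double point).
Classification: node.


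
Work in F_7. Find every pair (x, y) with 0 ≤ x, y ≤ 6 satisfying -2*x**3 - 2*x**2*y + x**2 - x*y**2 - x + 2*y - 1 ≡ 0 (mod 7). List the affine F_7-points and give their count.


Affine F_7-points: {(0, 4), (1, 2), (1, 5), (2, 2), (3, 0), (3, 4), (4, 4), (4, 6), (5, 0), (5, 3), (6, 2), (6, 5)}; count = 12.

For each of the 49 pairs (x, y) ∈ F_7², evaluate f(x, y) mod 7. Record the zeros.
  x = 0: [0↦6, 1↦1, 2↦3, 3↦5, 4↦0, 5↦2, 6↦4]  zeros at y ∈ {4}
  x = 1: [0↦4, 1↦3, 2↦0, 3↦2, 4↦2, 5↦0, 6↦3]  zeros at y ∈ {2, 5}
  x = 2: [0↦6, 1↦5, 2↦0, 3↦5, 4↦6, 5↦3, 6↦3]  zeros at y ∈ {2}
  x = 3: [0↦0, 1↦2, 2↦5, 3↦2, 4↦0, 5↦6, 6↦6]  zeros at y ∈ {0, 4}
  x = 4: [0↦2, 1↦3, 2↦3, 3↦2, 4↦0, 5↦4, 6↦0]  zeros at y ∈ {4, 6}
  x = 5: [0↦0, 1↦3, 2↦3, 3↦0, 4↦1, 5↦6, 6↦1]  zeros at y ∈ {0, 3}
  x = 6: [0↦3, 1↦4, 2↦0, 3↦5, 4↦5, 5↦0, 6↦4]  zeros at y ∈ {2, 5}
Collecting zeros: affine points = {(0, 4), (1, 2), (1, 5), (2, 2), (3, 0), (3, 4), (4, 4), (4, 6), (5, 0), (5, 3), (6, 2), (6, 5)}.
Total count |C(F_7)_aff| = 12.


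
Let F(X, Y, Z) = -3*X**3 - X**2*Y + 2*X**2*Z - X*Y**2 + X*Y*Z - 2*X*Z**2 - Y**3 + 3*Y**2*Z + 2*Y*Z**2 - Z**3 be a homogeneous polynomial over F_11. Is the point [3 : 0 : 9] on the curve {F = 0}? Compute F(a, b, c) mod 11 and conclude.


F(3,0,9) ≡ 10 (mod 11); P is NOT on the curve.

Evaluate F(3, 0, 9) term-by-term (mod 11).
  -3*X**3 ↦ -3·27·1·1 = -81
  -X**2*Y ↦ -1·9·0·1 = 0
  2*X**2*Z ↦ 2·9·1·9 = 162
  -X*Y**2 ↦ -1·3·0·1 = 0
  X*Y*Z ↦ 1·3·0·9 = 0
  -2*X*Z**2 ↦ -2·3·1·81 = -486
  -Y**3 ↦ -1·1·0·1 = 0
  3*Y**2*Z ↦ 3·1·0·9 = 0
  2*Y*Z**2 ↦ 2·1·0·81 = 0
  -Z**3 ↦ -1·1·1·729 = -729
Sum: F(3, 0, 9) = (-81) + (0) + (162) + (0) + (0) + (-486) + (0) + (0) + (0) + (-729) = -1134.
Reducing mod 11: -1134 ≡ 10 (mod 11).
Since F(a, b, c) ≡ 10 ≠ 0 (mod 11), P does NOT lie on the curve.


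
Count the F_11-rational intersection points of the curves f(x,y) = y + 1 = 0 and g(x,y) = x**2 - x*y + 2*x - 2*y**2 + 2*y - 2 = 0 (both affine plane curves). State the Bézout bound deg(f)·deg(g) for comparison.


Common zeros: {(4, 10)}; count = 1; Bézout bound = 2.

deg(f) = 1, deg(g) = 2, so Bézout bound = 2.
Scan x ∈ F_11. For each x, list the y ∈ F_11 with f(x, y) ≡ 0 and those with g(x, y) ≡ 0 (mod 11); the common zeros in that column are the intersection.
  x = 0: f ≡ 0 at y ∈ {10}; g ≡ 0 at y ∈ ∅; common: ∅.
  x = 1: f ≡ 0 at y ∈ {10}; g ≡ 0 at y ∈ {1, 5}; common: ∅.
  x = 2: f ≡ 0 at y ∈ {10}; g ≡ 0 at y ∈ {5, 6}; common: ∅.
  x = 3: f ≡ 0 at y ∈ {10}; g ≡ 0 at y ∈ ∅; common: ∅.
  x = 4: f ≡ 0 at y ∈ {10}; g ≡ 0 at y ∈ {0, 10}; common: {10}.
  x = 5: f ≡ 0 at y ∈ {10}; g ≡ 0 at y ∈ {0, 4}; common: ∅.
  x = 6: f ≡ 0 at y ∈ {10}; g ≡ 0 at y ∈ ∅; common: ∅.
  x = 7: f ≡ 0 at y ∈ {10}; g ≡ 0 at y ∈ ∅; common: ∅.
  x = 8: f ≡ 0 at y ∈ {10}; g ≡ 0 at y ∈ {4}; common: ∅.
  x = 9: f ≡ 0 at y ∈ {10}; g ≡ 0 at y ∈ {1}; common: ∅.
  x = 10: f ≡ 0 at y ∈ {10}; g ≡ 0 at y ∈ ∅; common: ∅.
Collecting: common zeros = {(4, 10)}, so the count is 1.
Comparison with the Bézout bound: 1 ≤ 2 = deg(f)·deg(g), as expected for curves with no common component (the affine F_11-count falls short of the bound because intersections may lie at infinity, over extension fields, or carry multiplicity).


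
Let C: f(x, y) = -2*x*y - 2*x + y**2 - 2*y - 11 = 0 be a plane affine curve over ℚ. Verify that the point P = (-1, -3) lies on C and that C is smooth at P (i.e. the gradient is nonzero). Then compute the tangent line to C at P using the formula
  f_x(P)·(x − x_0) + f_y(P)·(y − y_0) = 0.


Tangent line at P: 4*x - 6*y - 14 = 0.

Step 1: f(-1, -3) = 0, so P lies on C.
Step 2: partial derivatives
  f_x(x, y) = -2*y - 2, f_y(x, y) = -2*x + 2*y - 2.
  f_x(P) = 4, f_y(P) = -6 (gradient nonzero, so P is smooth).
Step 3: tangent line at P: 4·(x − -1) + -6·(y − -3) = 0.
Expanding: 4*x - 6*y - 14 = 0.


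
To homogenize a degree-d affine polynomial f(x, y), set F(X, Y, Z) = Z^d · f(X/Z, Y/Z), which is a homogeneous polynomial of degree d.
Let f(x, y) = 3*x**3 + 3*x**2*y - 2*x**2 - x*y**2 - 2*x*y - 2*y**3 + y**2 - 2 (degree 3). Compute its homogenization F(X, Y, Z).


F(X, Y, Z) = 3*X**3 + 3*X**2*Y - 2*X**2*Z - X*Y**2 - 2*X*Y*Z - 2*Y**3 + Y**2*Z - 2*Z**3

deg(f) = 3.
Substitute x = X/Z, y = Y/Z into f, then multiply by Z^3.
  monomial 3·x^3·y^0 ↦ 3·X^3·Y^0·Z^0.
  monomial 3·x^2·y^1 ↦ 3·X^2·Y^1·Z^0.
  monomial -2·x^2·y^0 ↦ -2·X^2·Y^0·Z^1.
  monomial -1·x^1·y^2 ↦ -1·X^1·Y^2·Z^0.
  monomial -2·x^1·y^1 ↦ -2·X^1·Y^1·Z^1.
  monomial -2·x^0·y^3 ↦ -2·X^0·Y^3·Z^0.
  monomial 1·x^0·y^2 ↦ 1·X^0·Y^2·Z^1.
  monomial -2·x^0·y^0 ↦ -2·X^0·Y^0·Z^3.
Collecting: F(X, Y, Z) = 3*X**3 + 3*X**2*Y - 2*X**2*Z - X*Y**2 - 2*X*Y*Z - 2*Y**3 + Y**2*Z - 2*Z**3.


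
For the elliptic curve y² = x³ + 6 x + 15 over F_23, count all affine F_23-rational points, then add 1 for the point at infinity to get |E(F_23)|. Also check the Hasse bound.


Affine points = {(2, 9), (2, 14), (5, 3), (5, 20), (7, 3), (7, 20), (8, 0), (9, 4), (9, 19), (11, 3), (11, 20), (13, 6), (13, 17), (17, 4), (17, 19), (20, 4), (20, 19), (21, 8), (21, 15), (22, 10), (22, 13)}; affine count = 21; |E(F_23)| = 22.

Discriminant check: Δ ∝ 4a³ + 27b² = 4·6³ + 27·15² = 4·216 + 27·225 ≡ 16 (mod 23). Nonzero ⇒ E is nonsingular.
For each x ∈ F_23, compute rhs = x³ + 6·x + 15 mod 23, then count y ∈ F_23 with y² ≡ rhs.
  x = 0: rhs = 15, matching y values: none (0 points).
  x = 1: rhs = 22, matching y values: none (0 points).
  x = 2: rhs = 12, matching y values: 9, 14 (2 points).
  x = 3: rhs = 14, matching y values: none (0 points).
  x = 4: rhs = 11, matching y values: none (0 points).
  x = 5: rhs = 9, matching y values: 3, 20 (2 points).
  x = 6: rhs = 14, matching y values: none (0 points).
  x = 7: rhs = 9, matching y values: 3, 20 (2 points).
  x = 8: rhs = 0, matching y values: 0 (1 points).
  x = 9: rhs = 16, matching y values: 4, 19 (2 points).
  x = 10: rhs = 17, matching y values: none (0 points).
  x = 11: rhs = 9, matching y values: 3, 20 (2 points).
  x = 12: rhs = 21, matching y values: none (0 points).
  x = 13: rhs = 13, matching y values: 6, 17 (2 points).
  x = 14: rhs = 14, matching y values: none (0 points).
  x = 15: rhs = 7, matching y values: none (0 points).
  x = 16: rhs = 21, matching y values: none (0 points).
  x = 17: rhs = 16, matching y values: 4, 19 (2 points).
  x = 18: rhs = 21, matching y values: none (0 points).
  x = 19: rhs = 19, matching y values: none (0 points).
  x = 20: rhs = 16, matching y values: 4, 19 (2 points).
  x = 21: rhs = 18, matching y values: 8, 15 (2 points).
  x = 22: rhs = 8, matching y values: 10, 13 (2 points).
Total affine count: 21.
Full point count |E(F_23)| = 21 + 1 = 22.
Hasse bound: |22 − (23+1)| = |-2| = 2 ≤ 2√23 ≈ 9.5917 ✓.


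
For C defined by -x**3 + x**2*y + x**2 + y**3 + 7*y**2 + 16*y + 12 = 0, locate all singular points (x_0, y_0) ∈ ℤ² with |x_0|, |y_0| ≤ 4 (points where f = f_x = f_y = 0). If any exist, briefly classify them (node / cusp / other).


Singular points: {(0, -2)}; classification: node.

Compute partial derivatives:
  f_x = -3*x**2 + 2*x*y + 2*x.
  f_y = x**2 + 3*y**2 + 14*y + 16.
Scan x_0 ∈ {−4, ..., 4}. For each x_0, f_y(x_0, y) is a polynomial in y; find its integer roots y ∈ {−4, ..., 4}, then test f_x and f at those candidates.
  x = -4: f_y(-4, y) = 3*y**2 + 14*y + 32; no integer root y with |y| ≤ 4.
  x = -3: f_y(-3, y) = 3*y**2 + 14*y + 25; no integer root y with |y| ≤ 4.
  x = -2: f_y(-2, y) = 3*y**2 + 14*y + 20; no integer root y with |y| ≤ 4.
  x = -1: f_y(-1, y) = 3*y**2 + 14*y + 17; no integer root y with |y| ≤ 4.
  x = 0: f_y(0, y) = 3*y**2 + 14*y + 16; vanishes at y ∈ {-2}. (0, -2): f_x = 0, f = 0 — SINGULAR.
  x = 1: f_y(1, y) = 3*y**2 + 14*y + 17; no integer root y with |y| ≤ 4.
  x = 2: f_y(2, y) = 3*y**2 + 14*y + 20; no integer root y with |y| ≤ 4.
  x = 3: f_y(3, y) = 3*y**2 + 14*y + 25; no integer root y with |y| ≤ 4.
  x = 4: f_y(4, y) = 3*y**2 + 14*y + 32; no integer root y with |y| ≤ 4.
Only singular point on the grid: (0, -2).
Classify: substitute x = 0 + u, y = -2 + v and expand: f = -u**3 + u**2*v - u**2 + v**3 + v**2.
No constant or linear terms (consistent with a singular point). Quadratic part: -u**2 + v**2. Cubic part: -u**3 + u**2*v + v**3.
The quadratic part v**2 - u**2 = (v − u)(v + u) splits into two distinct linear factors, so there are two distinct tangent lines y − -2 = ±(x − 0) — this is a node (ordinary double point).
Classification: node.


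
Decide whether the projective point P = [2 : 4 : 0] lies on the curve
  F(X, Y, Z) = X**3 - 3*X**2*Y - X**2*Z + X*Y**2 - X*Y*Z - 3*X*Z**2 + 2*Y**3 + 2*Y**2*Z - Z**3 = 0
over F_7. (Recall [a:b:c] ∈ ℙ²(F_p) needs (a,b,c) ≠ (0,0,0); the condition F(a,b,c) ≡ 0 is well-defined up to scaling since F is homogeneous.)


F(2,4,0) ≡ 1 (mod 7); P is NOT on the curve.

Evaluate F(2, 4, 0) term-by-term (mod 7).
  X**3 ↦ 1·8·1·1 = 8
  -3*X**2*Y ↦ -3·4·4·1 = -48
  -X**2*Z ↦ -1·4·1·0 = 0
  X*Y**2 ↦ 1·2·16·1 = 32
  -X*Y*Z ↦ -1·2·4·0 = 0
  -3*X*Z**2 ↦ -3·2·1·0 = 0
  2*Y**3 ↦ 2·1·64·1 = 128
  2*Y**2*Z ↦ 2·1·16·0 = 0
  -Z**3 ↦ -1·1·1·0 = 0
Sum: F(2, 4, 0) = (8) + (-48) + (0) + (32) + (0) + (0) + (128) + (0) + (0) = 120.
Reducing mod 7: 120 ≡ 1 (mod 7).
Since F(a, b, c) ≡ 1 ≠ 0 (mod 7), P does NOT lie on the curve.


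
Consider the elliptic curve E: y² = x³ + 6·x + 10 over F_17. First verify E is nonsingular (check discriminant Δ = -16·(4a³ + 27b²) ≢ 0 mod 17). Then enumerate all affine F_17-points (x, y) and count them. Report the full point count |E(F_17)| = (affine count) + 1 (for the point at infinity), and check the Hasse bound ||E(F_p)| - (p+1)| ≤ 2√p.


Affine points = {(1, 0), (2, 8), (2, 9), (3, 2), (3, 15), (4, 8), (4, 9), (7, 2), (7, 15), (8, 3), (8, 14), (10, 4), (10, 13), (11, 8), (11, 9), (12, 5), (12, 12), (14, 4), (14, 13)}; affine count = 19; |E(F_17)| = 20.

Discriminant check: Δ ∝ 4a³ + 27b² = 4·6³ + 27·10² = 4·216 + 27·100 ≡ 11 (mod 17). Nonzero ⇒ E is nonsingular.
For each x ∈ F_17, compute rhs = x³ + 6·x + 10 mod 17, then count y ∈ F_17 with y² ≡ rhs.
  x = 0: rhs = 10, matching y values: none (0 points).
  x = 1: rhs = 0, matching y values: 0 (1 points).
  x = 2: rhs = 13, matching y values: 8, 9 (2 points).
  x = 3: rhs = 4, matching y values: 2, 15 (2 points).
  x = 4: rhs = 13, matching y values: 8, 9 (2 points).
  x = 5: rhs = 12, matching y values: none (0 points).
  x = 6: rhs = 7, matching y values: none (0 points).
  x = 7: rhs = 4, matching y values: 2, 15 (2 points).
  x = 8: rhs = 9, matching y values: 3, 14 (2 points).
  x = 9: rhs = 11, matching y values: none (0 points).
  x = 10: rhs = 16, matching y values: 4, 13 (2 points).
  x = 11: rhs = 13, matching y values: 8, 9 (2 points).
  x = 12: rhs = 8, matching y values: 5, 12 (2 points).
  x = 13: rhs = 7, matching y values: none (0 points).
  x = 14: rhs = 16, matching y values: 4, 13 (2 points).
  x = 15: rhs = 7, matching y values: none (0 points).
  x = 16: rhs = 3, matching y values: none (0 points).
Total affine count: 19.
Full point count |E(F_17)| = 19 + 1 = 20.
Hasse bound: |20 − (17+1)| = |2| = 2 ≤ 2√17 ≈ 8.2462 ✓.


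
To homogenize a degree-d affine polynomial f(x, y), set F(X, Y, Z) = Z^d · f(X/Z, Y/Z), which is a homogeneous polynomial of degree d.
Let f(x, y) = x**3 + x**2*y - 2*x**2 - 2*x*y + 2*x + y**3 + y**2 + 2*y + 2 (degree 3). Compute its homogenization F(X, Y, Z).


F(X, Y, Z) = X**3 + X**2*Y - 2*X**2*Z - 2*X*Y*Z + 2*X*Z**2 + Y**3 + Y**2*Z + 2*Y*Z**2 + 2*Z**3

deg(f) = 3.
Substitute x = X/Z, y = Y/Z into f, then multiply by Z^3.
  monomial 1·x^3·y^0 ↦ 1·X^3·Y^0·Z^0.
  monomial 1·x^2·y^1 ↦ 1·X^2·Y^1·Z^0.
  monomial -2·x^2·y^0 ↦ -2·X^2·Y^0·Z^1.
  monomial -2·x^1·y^1 ↦ -2·X^1·Y^1·Z^1.
  monomial 2·x^1·y^0 ↦ 2·X^1·Y^0·Z^2.
  monomial 1·x^0·y^3 ↦ 1·X^0·Y^3·Z^0.
  monomial 1·x^0·y^2 ↦ 1·X^0·Y^2·Z^1.
  monomial 2·x^0·y^1 ↦ 2·X^0·Y^1·Z^2.
  monomial 2·x^0·y^0 ↦ 2·X^0·Y^0·Z^3.
Collecting: F(X, Y, Z) = X**3 + X**2*Y - 2*X**2*Z - 2*X*Y*Z + 2*X*Z**2 + Y**3 + Y**2*Z + 2*Y*Z**2 + 2*Z**3.


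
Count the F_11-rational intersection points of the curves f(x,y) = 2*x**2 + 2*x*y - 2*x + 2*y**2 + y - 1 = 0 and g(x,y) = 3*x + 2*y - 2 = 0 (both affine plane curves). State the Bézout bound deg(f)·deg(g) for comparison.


Common zeros: {(3, 2), (7, 7)}; count = 2; Bézout bound = 2.

deg(f) = 2, deg(g) = 1, so Bézout bound = 2.
Scan x ∈ F_11. For each x, list the y ∈ F_11 with f(x, y) ≡ 0 and those with g(x, y) ≡ 0 (mod 11); the common zeros in that column are the intersection.
  x = 0: f ≡ 0 at y ∈ {6, 10}; g ≡ 0 at y ∈ {1}; common: ∅.
  x = 1: f ≡ 0 at y ∈ ∅; g ≡ 0 at y ∈ {5}; common: ∅.
  x = 2: f ≡ 0 at y ∈ {4, 10}; g ≡ 0 at y ∈ {9}; common: ∅.
  x = 3: f ≡ 0 at y ∈ {0, 2}; g ≡ 0 at y ∈ {2}; common: {2}.
  x = 4: f ≡ 0 at y ∈ ∅; g ≡ 0 at y ∈ {6}; common: ∅.
  x = 5: f ≡ 0 at y ∈ ∅; g ≡ 0 at y ∈ {10}; common: ∅.
  x = 6: f ≡ 0 at y ∈ {4, 6}; g ≡ 0 at y ∈ {3}; common: ∅.
  x = 7: f ≡ 0 at y ∈ {2, 7}; g ≡ 0 at y ∈ {7}; common: {7}.
  x = 8: f ≡ 0 at y ∈ ∅; g ≡ 0 at y ∈ {0}; common: ∅.
  x = 9: f ≡ 0 at y ∈ {0, 7}; g ≡ 0 at y ∈ {4}; common: ∅.
  x = 10: f ≡ 0 at y ∈ ∅; g ≡ 0 at y ∈ {8}; common: ∅.
Collecting: common zeros = {(3, 2), (7, 7)}, so the count is 2.
Comparison with the Bézout bound: 2 ≤ 2 = deg(f)·deg(g), as expected for curves with no common component (the bound is attained).
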